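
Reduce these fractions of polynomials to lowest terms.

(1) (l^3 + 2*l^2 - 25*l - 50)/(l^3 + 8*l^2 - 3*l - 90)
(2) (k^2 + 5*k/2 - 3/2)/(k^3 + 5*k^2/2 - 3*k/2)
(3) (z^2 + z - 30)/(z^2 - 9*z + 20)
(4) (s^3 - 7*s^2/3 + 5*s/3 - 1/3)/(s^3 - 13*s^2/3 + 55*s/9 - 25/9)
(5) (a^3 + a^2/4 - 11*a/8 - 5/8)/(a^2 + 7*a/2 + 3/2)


(1) = (l^2 - 3*l - 10)/(l^2 + 3*l - 18)
(2) = 1/k
(3) = (z + 6)/(z - 4)
(4) = (9*s^2 - 12*s + 3)/(9*s^2 - 30*s + 25)
(5) = (4*a^2 - a - 5)/(4*a + 12)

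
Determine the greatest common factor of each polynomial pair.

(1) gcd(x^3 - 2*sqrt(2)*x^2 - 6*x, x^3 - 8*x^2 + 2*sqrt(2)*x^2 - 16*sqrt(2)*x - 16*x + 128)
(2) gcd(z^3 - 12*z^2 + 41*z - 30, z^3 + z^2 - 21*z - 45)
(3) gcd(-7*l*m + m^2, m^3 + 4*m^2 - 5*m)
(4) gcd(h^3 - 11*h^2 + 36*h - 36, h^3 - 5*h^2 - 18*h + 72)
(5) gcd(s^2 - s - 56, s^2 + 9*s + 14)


(1) = gcd(x*(x - 3*sqrt(2))*(x + sqrt(2)), (x - 8)*(x - 2*sqrt(2))*(x + 4*sqrt(2))) = 1
(2) = z - 5
(3) = gcd(m*(-7*l + m), m*(m - 1)*(m + 5)) = m
(4) = gcd((h - 6)*(h - 3)*(h - 2), (h - 6)*(h - 3)*(h + 4)) = h^2 - 9*h + 18
(5) = gcd((s - 8)*(s + 7), (s + 2)*(s + 7)) = s + 7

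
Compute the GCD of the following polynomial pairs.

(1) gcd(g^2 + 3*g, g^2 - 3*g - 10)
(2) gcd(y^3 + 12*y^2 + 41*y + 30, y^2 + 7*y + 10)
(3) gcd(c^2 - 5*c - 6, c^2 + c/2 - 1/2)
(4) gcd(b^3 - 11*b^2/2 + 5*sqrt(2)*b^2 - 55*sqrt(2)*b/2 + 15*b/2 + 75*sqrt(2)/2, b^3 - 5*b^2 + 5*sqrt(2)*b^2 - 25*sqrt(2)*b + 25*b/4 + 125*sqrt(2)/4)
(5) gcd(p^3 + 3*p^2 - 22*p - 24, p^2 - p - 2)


(1) = gcd(g*(g + 3), (g - 5)*(g + 2)) = 1
(2) = gcd((y + 1)*(y + 5)*(y + 6), (y + 2)*(y + 5)) = y + 5
(3) = gcd((c - 6)*(c + 1), (c - 1/2)*(c + 1)) = c + 1
(4) = b^2 + b*(-5/2 + 5*sqrt(2)) - 25*sqrt(2)/2
(5) = p + 1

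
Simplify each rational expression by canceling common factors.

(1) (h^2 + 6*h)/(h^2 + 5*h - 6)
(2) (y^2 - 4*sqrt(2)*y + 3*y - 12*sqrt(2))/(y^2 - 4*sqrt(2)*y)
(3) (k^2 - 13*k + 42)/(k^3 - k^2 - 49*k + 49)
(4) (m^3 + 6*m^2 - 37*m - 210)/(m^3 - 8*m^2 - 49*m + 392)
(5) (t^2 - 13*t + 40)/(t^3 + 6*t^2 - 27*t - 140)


(1) = h/(h - 1)
(2) = (y + 3)/y
(3) = (k - 6)/(k^2 + 6*k - 7)
(4) = (m^2 - m - 30)/(m^2 - 15*m + 56)
(5) = (t - 8)/(t^2 + 11*t + 28)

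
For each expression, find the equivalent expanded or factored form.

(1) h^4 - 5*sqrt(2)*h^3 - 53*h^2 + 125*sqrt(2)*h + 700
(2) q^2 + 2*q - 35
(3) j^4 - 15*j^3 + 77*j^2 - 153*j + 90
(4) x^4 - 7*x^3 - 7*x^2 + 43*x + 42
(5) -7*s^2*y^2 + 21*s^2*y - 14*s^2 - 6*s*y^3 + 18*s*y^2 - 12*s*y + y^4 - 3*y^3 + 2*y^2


(1) = (h - 5)*(h + 5)*(h - 7*sqrt(2))*(h + 2*sqrt(2))
(2) = (q - 5)*(q + 7)
(3) = (j - 6)*(j - 5)*(j - 3)*(j - 1)
(4) = (x - 7)*(x - 3)*(x + 1)*(x + 2)
(5) = (-7*s + y)*(s + y)*(y - 2)*(y - 1)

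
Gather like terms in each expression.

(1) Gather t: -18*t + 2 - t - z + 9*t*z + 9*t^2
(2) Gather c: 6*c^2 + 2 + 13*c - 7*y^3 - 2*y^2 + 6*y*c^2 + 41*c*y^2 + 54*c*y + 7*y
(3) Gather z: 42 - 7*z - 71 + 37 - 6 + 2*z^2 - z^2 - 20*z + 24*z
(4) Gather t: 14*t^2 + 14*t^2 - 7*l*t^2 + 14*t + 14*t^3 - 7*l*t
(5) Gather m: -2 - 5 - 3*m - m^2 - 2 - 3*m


(1) = 9*t^2 + t*(9*z - 19) - z + 2
(2) = c^2*(6*y + 6) + c*(41*y^2 + 54*y + 13) - 7*y^3 - 2*y^2 + 7*y + 2
(3) = z^2 - 3*z + 2
(4) = 14*t^3 + t^2*(28 - 7*l) + t*(14 - 7*l)
(5) = -m^2 - 6*m - 9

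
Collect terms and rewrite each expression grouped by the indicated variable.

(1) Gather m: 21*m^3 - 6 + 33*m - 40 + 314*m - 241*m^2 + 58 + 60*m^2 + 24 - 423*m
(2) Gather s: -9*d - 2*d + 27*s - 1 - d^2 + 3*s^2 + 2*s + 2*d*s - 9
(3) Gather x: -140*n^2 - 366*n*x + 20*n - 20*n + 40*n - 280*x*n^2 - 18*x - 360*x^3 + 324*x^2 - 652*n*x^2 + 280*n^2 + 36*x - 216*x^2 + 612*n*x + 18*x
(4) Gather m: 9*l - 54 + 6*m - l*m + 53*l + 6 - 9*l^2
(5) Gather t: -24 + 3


(1) = 21*m^3 - 181*m^2 - 76*m + 36
(2) = -d^2 - 11*d + 3*s^2 + s*(2*d + 29) - 10
(3) = 140*n^2 + 40*n - 360*x^3 + x^2*(108 - 652*n) + x*(-280*n^2 + 246*n + 36)
(4) = -9*l^2 + 62*l + m*(6 - l) - 48
(5) = -21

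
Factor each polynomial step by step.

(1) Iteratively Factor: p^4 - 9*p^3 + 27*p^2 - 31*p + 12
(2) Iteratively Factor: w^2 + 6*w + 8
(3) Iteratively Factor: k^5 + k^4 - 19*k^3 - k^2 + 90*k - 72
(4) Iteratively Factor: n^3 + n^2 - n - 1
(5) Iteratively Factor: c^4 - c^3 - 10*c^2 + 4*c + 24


(1) = (p - 3)*(p^3 - 6*p^2 + 9*p - 4) = (p - 3)*(p - 1)*(p^2 - 5*p + 4) = (p - 3)*(p - 1)^2*(p - 4)
(2) = (w + 4)*(w + 2)
(3) = (k - 2)*(k^4 + 3*k^3 - 13*k^2 - 27*k + 36) = (k - 3)*(k - 2)*(k^3 + 6*k^2 + 5*k - 12) = (k - 3)*(k - 2)*(k + 3)*(k^2 + 3*k - 4) = (k - 3)*(k - 2)*(k - 1)*(k + 3)*(k + 4)
(4) = (n - 1)*(n^2 + 2*n + 1) = (n - 1)*(n + 1)*(n + 1)
(5) = (c + 2)*(c^3 - 3*c^2 - 4*c + 12) = (c - 2)*(c + 2)*(c^2 - c - 6) = (c - 3)*(c - 2)*(c + 2)*(c + 2)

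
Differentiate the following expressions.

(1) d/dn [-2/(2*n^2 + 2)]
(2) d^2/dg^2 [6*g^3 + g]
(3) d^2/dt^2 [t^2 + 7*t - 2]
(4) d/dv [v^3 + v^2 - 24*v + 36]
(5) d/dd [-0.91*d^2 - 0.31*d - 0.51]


(1) = 2*n/(n^2 + 1)^2
(2) = 36*g
(3) = 2
(4) = 3*v^2 + 2*v - 24
(5) = -1.82*d - 0.31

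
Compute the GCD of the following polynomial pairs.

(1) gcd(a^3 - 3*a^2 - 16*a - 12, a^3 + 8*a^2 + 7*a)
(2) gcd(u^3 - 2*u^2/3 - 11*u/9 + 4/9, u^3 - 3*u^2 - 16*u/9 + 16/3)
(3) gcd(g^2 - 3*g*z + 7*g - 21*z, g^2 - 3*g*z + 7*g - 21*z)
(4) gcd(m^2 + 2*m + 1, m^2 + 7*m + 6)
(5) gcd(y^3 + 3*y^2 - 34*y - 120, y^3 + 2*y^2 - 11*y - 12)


(1) = a + 1
(2) = u - 4/3
(3) = -g^2 + 3*g*z - 7*g + 21*z
(4) = gcd((m + 1)^2, (m + 1)*(m + 6)) = m + 1
(5) = y + 4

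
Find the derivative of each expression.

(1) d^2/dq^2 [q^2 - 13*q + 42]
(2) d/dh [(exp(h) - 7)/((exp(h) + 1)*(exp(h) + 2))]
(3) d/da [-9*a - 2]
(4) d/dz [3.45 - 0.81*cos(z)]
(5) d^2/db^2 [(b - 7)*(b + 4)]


(1) = 2
(2) = (-exp(2*h) + 14*exp(h) + 23)*exp(h)/(exp(4*h) + 6*exp(3*h) + 13*exp(2*h) + 12*exp(h) + 4)
(3) = -9
(4) = 0.81*sin(z)
(5) = 2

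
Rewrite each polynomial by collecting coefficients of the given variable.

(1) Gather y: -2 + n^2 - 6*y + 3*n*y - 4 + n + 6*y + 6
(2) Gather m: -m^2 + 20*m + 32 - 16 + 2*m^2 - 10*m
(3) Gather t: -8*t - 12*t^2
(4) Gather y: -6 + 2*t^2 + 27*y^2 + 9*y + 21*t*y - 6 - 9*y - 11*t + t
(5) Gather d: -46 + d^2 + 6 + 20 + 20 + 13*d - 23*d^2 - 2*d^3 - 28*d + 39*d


(1) = n^2 + 3*n*y + n
(2) = m^2 + 10*m + 16
(3) = -12*t^2 - 8*t
(4) = 2*t^2 + 21*t*y - 10*t + 27*y^2 - 12
(5) = -2*d^3 - 22*d^2 + 24*d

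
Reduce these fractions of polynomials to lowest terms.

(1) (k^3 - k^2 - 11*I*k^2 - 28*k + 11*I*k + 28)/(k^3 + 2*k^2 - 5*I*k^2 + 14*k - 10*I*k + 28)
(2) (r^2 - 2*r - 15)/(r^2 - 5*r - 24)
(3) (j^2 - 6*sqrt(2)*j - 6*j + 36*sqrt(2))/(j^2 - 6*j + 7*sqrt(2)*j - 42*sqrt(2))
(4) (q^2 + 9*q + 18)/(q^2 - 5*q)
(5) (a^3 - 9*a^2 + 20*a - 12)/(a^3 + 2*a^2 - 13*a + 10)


(1) = (k^2 + k*(-1 - 4*I) + 4*I)/(k^2 + k*(2 + 2*I) + 4*I)
(2) = (r - 5)/(r - 8)
(3) = (j - 6*sqrt(2))/(j + 7*sqrt(2))
(4) = (q^2 + 9*q + 18)/(q^2 - 5*q)
(5) = (a - 6)/(a + 5)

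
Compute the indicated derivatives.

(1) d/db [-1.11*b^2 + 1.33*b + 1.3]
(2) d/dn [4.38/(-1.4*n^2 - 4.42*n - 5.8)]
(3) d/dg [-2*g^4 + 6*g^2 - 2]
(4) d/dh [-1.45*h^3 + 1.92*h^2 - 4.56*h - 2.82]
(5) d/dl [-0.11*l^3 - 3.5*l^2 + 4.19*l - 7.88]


(1) = 1.33 - 2.22*b
(2) = (12.264*n + 19.3596)/(1.4*n^2 + 4.42*n + 5.8)^2
(3) = -8*g^3 + 12*g
(4) = -4.35*h^2 + 3.84*h - 4.56
(5) = -0.33*l^2 - 7.0*l + 4.19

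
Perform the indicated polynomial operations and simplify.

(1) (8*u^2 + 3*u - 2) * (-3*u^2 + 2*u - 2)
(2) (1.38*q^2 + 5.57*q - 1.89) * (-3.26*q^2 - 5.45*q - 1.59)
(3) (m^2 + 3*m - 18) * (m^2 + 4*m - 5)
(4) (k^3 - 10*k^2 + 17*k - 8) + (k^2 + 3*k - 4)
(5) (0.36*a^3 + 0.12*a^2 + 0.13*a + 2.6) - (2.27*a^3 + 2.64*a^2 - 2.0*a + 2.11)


(1) = -24*u^4 + 7*u^3 - 4*u^2 - 10*u + 4
(2) = -4.4988*q^4 - 25.6792*q^3 - 26.3893*q^2 + 1.4442*q + 3.0051
(3) = m^4 + 7*m^3 - 11*m^2 - 87*m + 90
(4) = k^3 - 9*k^2 + 20*k - 12
(5) = -1.91*a^3 - 2.52*a^2 + 2.13*a + 0.49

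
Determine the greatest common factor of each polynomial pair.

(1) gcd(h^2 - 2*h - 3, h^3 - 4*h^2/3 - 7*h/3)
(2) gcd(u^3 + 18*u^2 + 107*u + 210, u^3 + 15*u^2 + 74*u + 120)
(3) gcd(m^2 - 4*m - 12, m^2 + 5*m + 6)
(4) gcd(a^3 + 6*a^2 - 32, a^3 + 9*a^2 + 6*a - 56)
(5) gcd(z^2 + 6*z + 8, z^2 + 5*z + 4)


(1) = h + 1
(2) = gcd((u + 5)*(u + 6)*(u + 7), (u + 4)*(u + 5)*(u + 6)) = u^2 + 11*u + 30
(3) = m + 2
(4) = gcd((a - 2)*(a + 4)^2, (a - 2)*(a + 4)*(a + 7)) = a^2 + 2*a - 8
(5) = z + 4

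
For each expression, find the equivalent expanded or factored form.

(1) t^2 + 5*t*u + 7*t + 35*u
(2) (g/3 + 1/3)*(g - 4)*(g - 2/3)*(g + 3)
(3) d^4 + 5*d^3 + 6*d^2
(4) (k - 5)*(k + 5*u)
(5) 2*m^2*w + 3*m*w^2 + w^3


(1) = (t + 7)*(t + 5*u)
(2) = g^4/3 - 2*g^3/9 - 13*g^2/3 - 10*g/9 + 8/3
(3) = d^2*(d + 2)*(d + 3)
(4) = k^2 + 5*k*u - 5*k - 25*u
(5) = w*(m + w)*(2*m + w)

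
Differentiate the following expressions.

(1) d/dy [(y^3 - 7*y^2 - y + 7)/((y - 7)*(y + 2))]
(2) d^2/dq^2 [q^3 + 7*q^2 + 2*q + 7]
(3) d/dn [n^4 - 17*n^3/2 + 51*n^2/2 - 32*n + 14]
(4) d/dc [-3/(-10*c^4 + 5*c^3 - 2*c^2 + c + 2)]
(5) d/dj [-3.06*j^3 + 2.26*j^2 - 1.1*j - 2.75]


(1) = (y^2 + 4*y + 1)/(y^2 + 4*y + 4)
(2) = 6*q + 14
(3) = 4*n^3 - 51*n^2/2 + 51*n - 32
(4) = 3*(-40*c^3 + 15*c^2 - 4*c + 1)/(-10*c^4 + 5*c^3 - 2*c^2 + c + 2)^2
(5) = -9.18*j^2 + 4.52*j - 1.1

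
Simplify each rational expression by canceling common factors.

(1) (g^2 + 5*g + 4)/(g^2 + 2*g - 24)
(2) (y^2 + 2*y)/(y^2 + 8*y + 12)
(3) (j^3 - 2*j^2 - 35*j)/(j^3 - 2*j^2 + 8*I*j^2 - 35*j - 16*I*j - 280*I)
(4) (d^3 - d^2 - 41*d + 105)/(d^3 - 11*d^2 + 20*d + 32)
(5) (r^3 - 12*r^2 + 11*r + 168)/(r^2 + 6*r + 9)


(1) = (g^2 + 5*g + 4)/(g^2 + 2*g - 24)
(2) = y/(y + 6)
(3) = j/(j + 8*I)
(4) = (d^3 - d^2 - 41*d + 105)/(d^3 - 11*d^2 + 20*d + 32)
(5) = (r^2 - 15*r + 56)/(r + 3)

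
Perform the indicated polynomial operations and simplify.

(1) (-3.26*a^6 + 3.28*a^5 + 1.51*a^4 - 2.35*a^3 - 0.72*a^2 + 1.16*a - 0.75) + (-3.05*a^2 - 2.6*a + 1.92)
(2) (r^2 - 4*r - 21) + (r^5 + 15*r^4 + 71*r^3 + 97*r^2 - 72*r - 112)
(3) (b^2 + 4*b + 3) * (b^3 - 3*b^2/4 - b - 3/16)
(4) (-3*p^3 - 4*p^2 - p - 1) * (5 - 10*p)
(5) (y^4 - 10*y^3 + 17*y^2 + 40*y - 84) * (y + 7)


(1) = -3.26*a^6 + 3.28*a^5 + 1.51*a^4 - 2.35*a^3 - 3.77*a^2 - 1.44*a + 1.17
(2) = r^5 + 15*r^4 + 71*r^3 + 98*r^2 - 76*r - 133
(3) = b^5 + 13*b^4/4 - b^3 - 103*b^2/16 - 15*b/4 - 9/16
(4) = 30*p^4 + 25*p^3 - 10*p^2 + 5*p - 5
(5) = y^5 - 3*y^4 - 53*y^3 + 159*y^2 + 196*y - 588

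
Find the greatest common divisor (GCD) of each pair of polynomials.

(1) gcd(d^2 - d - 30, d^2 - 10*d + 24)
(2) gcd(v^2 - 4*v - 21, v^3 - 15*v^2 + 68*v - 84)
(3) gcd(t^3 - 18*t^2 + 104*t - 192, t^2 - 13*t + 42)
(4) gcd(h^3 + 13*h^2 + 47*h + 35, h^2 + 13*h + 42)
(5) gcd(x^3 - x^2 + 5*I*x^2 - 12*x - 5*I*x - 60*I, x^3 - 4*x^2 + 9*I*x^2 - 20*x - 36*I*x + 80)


(1) = d - 6
(2) = gcd((v - 7)*(v + 3), (v - 7)*(v - 6)*(v - 2)) = v - 7
(3) = gcd((t - 8)*(t - 6)*(t - 4), (t - 7)*(t - 6)) = t - 6
(4) = h + 7
(5) = gcd((x - 4)*(x + 3)*(x + 5*I), (x - 4)*(x + 4*I)*(x + 5*I)) = x^2 + x*(-4 + 5*I) - 20*I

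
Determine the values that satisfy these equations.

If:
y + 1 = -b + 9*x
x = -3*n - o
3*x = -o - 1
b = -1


Then:
b = -1
n = 2*y/27 + 1/3
o = -y/3 - 1
x = y/9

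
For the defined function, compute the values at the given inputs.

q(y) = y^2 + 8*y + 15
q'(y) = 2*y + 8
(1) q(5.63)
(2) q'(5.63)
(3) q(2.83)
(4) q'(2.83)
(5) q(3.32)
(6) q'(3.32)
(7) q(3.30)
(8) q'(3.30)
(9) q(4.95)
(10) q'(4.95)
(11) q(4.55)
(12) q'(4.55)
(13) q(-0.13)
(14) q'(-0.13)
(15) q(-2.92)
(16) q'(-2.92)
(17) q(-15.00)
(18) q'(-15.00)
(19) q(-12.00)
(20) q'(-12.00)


(1) = 91.74
(2) = 19.26
(3) = 45.65
(4) = 13.66
(5) = 52.58
(6) = 14.64
(7) = 52.29
(8) = 14.60
(9) = 79.10
(10) = 17.90
(11) = 72.10
(12) = 17.10
(13) = 13.98
(14) = 7.74
(15) = 0.17
(16) = 2.16
(17) = 120.00
(18) = -22.00
(19) = 63.00
(20) = -16.00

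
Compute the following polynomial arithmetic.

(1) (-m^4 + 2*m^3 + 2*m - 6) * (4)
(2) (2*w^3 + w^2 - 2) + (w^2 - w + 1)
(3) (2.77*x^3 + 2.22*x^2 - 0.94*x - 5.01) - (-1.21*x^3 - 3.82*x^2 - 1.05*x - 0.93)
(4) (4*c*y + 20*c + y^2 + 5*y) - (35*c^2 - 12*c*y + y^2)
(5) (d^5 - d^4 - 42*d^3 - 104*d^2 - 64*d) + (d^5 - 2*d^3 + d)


(1) = -4*m^4 + 8*m^3 + 8*m - 24
(2) = 2*w^3 + 2*w^2 - w - 1
(3) = 3.98*x^3 + 6.04*x^2 + 0.11*x - 4.08
(4) = -35*c^2 + 16*c*y + 20*c + 5*y
(5) = 2*d^5 - d^4 - 44*d^3 - 104*d^2 - 63*d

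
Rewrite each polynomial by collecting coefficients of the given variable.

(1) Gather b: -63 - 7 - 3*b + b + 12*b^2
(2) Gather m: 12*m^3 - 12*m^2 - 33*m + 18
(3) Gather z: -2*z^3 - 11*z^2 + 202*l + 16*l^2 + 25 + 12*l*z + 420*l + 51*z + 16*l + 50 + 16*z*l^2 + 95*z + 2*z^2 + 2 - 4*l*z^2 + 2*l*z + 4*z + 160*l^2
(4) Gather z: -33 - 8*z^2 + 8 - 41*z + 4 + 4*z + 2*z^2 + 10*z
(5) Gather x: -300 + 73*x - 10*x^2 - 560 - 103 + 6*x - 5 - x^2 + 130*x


(1) = 12*b^2 - 2*b - 70
(2) = 12*m^3 - 12*m^2 - 33*m + 18
(3) = 176*l^2 + 638*l - 2*z^3 + z^2*(-4*l - 9) + z*(16*l^2 + 14*l + 150) + 77
(4) = -6*z^2 - 27*z - 21
(5) = -11*x^2 + 209*x - 968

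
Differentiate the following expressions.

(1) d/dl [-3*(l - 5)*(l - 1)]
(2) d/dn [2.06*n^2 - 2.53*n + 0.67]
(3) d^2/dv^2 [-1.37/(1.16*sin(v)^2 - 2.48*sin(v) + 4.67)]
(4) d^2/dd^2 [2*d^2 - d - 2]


(1) = 18 - 6*l
(2) = 4.12*n - 2.53
(3) = (7.373888*sin(v)^4 - 11.823648*sin(v)^3 - 32.32104*sin(v)^2 + 39.514088*sin(v) - 2.008968)/(1.16*sin(v)^2 - 2.48*sin(v) + 4.67)^3
(4) = 4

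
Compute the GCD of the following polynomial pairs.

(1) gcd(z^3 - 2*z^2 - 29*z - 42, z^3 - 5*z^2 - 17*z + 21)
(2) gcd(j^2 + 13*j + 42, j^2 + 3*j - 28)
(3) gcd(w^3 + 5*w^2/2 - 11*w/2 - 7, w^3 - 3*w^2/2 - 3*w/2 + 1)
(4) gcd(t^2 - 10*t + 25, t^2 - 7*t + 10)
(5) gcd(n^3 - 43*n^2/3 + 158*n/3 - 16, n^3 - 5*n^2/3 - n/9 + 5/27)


(1) = gcd((z - 7)*(z + 2)*(z + 3), (z - 7)*(z - 1)*(z + 3)) = z^2 - 4*z - 21
(2) = j + 7
(3) = w^2 - w - 2
(4) = gcd((t - 5)^2, (t - 5)*(t - 2)) = t - 5
(5) = n - 1/3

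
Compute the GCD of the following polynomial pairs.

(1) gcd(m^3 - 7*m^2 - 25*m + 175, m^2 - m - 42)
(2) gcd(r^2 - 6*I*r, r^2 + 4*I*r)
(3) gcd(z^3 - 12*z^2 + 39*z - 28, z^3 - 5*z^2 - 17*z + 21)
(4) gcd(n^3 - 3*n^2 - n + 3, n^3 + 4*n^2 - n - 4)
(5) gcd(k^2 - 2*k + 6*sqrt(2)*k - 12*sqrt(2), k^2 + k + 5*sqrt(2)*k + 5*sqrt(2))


(1) = m - 7
(2) = r
(3) = gcd((z - 7)*(z - 4)*(z - 1), (z - 7)*(z - 1)*(z + 3)) = z^2 - 8*z + 7
(4) = n^2 - 1
(5) = 1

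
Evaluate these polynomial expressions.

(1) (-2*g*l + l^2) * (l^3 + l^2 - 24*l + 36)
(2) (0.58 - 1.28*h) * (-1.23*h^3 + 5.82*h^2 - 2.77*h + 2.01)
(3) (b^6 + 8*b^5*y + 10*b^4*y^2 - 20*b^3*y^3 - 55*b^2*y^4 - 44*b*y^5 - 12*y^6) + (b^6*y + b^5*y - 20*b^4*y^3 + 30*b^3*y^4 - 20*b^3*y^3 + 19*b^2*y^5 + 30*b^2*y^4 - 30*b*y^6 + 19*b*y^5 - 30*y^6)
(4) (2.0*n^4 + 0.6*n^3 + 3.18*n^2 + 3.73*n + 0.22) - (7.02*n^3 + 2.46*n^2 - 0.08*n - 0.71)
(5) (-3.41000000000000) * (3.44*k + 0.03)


(1) = -2*g*l^4 - 2*g*l^3 + 48*g*l^2 - 72*g*l + l^5 + l^4 - 24*l^3 + 36*l^2
(2) = 1.5744*h^4 - 8.163*h^3 + 6.9212*h^2 - 4.1794*h + 1.1658
(3) = b^6*y + b^6 + 9*b^5*y - 20*b^4*y^3 + 10*b^4*y^2 + 30*b^3*y^4 - 40*b^3*y^3 + 19*b^2*y^5 - 25*b^2*y^4 - 30*b*y^6 - 25*b*y^5 - 42*y^6
(4) = 2.0*n^4 - 6.42*n^3 + 0.72*n^2 + 3.81*n + 0.93
(5) = -11.7304*k - 0.1023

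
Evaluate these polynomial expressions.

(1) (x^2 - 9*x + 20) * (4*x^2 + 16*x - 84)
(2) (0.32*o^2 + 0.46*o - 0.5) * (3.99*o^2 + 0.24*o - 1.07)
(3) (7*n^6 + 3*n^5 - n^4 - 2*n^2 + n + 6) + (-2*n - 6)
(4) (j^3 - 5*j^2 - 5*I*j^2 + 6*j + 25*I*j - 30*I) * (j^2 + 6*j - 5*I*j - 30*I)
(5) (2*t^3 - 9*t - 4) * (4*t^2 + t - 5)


(1) = 4*x^4 - 20*x^3 - 148*x^2 + 1076*x - 1680
(2) = 1.2768*o^4 + 1.9122*o^3 - 2.227*o^2 - 0.6122*o + 0.535
(3) = 7*n^6 + 3*n^5 - n^4 - 2*n^2 - n
(4) = j^5 + j^4 - 10*I*j^4 - 49*j^3 - 10*I*j^3 + 11*j^2 + 240*I*j^2 + 600*j - 360*I*j - 900
(5) = 8*t^5 + 2*t^4 - 46*t^3 - 25*t^2 + 41*t + 20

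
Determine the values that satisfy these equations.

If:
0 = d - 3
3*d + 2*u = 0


Then:
d = 3
u = -9/2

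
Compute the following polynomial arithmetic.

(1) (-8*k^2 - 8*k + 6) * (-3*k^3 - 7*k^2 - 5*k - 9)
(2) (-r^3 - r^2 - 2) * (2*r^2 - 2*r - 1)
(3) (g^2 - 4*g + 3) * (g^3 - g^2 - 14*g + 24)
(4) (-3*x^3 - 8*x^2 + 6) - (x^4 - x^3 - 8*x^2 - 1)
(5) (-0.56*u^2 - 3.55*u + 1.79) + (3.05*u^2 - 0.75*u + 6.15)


(1) = 24*k^5 + 80*k^4 + 78*k^3 + 70*k^2 + 42*k - 54
(2) = -2*r^5 + 3*r^3 - 3*r^2 + 4*r + 2
(3) = g^5 - 5*g^4 - 7*g^3 + 77*g^2 - 138*g + 72
(4) = -x^4 - 2*x^3 + 7
(5) = 2.49*u^2 - 4.3*u + 7.94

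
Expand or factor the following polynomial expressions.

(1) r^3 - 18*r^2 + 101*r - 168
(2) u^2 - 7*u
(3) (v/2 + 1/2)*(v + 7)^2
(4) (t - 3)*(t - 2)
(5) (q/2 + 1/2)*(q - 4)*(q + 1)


(1) = (r - 8)*(r - 7)*(r - 3)
(2) = u*(u - 7)
(3) = v^3/2 + 15*v^2/2 + 63*v/2 + 49/2
(4) = t^2 - 5*t + 6
(5) = q^3/2 - q^2 - 7*q/2 - 2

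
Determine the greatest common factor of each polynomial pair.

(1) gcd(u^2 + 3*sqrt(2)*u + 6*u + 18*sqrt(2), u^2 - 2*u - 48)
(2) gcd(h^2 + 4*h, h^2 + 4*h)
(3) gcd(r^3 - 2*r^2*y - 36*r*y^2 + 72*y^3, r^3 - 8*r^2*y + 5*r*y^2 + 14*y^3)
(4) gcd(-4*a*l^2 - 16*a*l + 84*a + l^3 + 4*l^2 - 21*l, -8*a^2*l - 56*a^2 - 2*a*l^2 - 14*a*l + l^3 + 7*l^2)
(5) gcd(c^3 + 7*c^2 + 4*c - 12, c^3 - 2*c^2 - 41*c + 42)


(1) = gcd((u + 6)*(u + 3*sqrt(2)), (u - 8)*(u + 6)) = u + 6
(2) = h^2 + 4*h
(3) = -r + 2*y
(4) = gcd((-4*a + l)*(l - 3)*(l + 7), (-4*a + l)*(2*a + l)*(l + 7)) = 4*a*l + 28*a - l^2 - 7*l
(5) = c^2 + 5*c - 6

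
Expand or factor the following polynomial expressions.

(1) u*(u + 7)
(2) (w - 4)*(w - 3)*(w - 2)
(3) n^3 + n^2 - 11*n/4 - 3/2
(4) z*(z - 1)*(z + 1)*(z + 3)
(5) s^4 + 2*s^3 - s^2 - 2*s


(1) = u^2 + 7*u
(2) = w^3 - 9*w^2 + 26*w - 24
(3) = (n - 3/2)*(n + 1/2)*(n + 2)
(4) = z^4 + 3*z^3 - z^2 - 3*z
(5) = s*(s - 1)*(s + 1)*(s + 2)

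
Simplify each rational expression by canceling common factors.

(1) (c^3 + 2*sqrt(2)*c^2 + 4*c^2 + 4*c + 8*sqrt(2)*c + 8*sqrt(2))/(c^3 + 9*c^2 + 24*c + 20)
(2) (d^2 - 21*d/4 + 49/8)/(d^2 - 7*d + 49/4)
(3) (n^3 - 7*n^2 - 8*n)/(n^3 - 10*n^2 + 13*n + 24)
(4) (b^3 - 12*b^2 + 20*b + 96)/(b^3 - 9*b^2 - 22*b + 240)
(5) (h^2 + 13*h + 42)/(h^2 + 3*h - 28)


(1) = (c + 2*sqrt(2))/(c + 5)
(2) = (4*d - 7)/(4*d - 14)
(3) = n/(n - 3)
(4) = (b + 2)/(b + 5)
(5) = (h + 6)/(h - 4)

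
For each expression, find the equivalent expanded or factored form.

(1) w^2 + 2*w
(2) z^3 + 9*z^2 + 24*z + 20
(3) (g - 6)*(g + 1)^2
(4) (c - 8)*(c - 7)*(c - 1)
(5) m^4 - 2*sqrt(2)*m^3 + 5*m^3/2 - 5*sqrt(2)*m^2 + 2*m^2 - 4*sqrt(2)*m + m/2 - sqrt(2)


(1) = w*(w + 2)
(2) = (z + 2)^2*(z + 5)
(3) = g^3 - 4*g^2 - 11*g - 6
(4) = c^3 - 16*c^2 + 71*c - 56
(5) = (m + 1/2)*(m + 1)^2*(m - 2*sqrt(2))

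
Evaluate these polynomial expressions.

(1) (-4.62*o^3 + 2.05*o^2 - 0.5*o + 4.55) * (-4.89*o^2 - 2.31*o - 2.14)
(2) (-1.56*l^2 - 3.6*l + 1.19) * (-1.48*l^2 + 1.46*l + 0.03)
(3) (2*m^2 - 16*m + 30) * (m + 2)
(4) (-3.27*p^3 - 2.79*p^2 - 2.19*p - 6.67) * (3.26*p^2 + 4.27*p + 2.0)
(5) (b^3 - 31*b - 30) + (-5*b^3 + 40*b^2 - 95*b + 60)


(1) = 22.5918*o^5 + 0.6477*o^4 + 7.5963*o^3 - 25.4815*o^2 - 9.4405*o - 9.737
(2) = 2.3088*l^4 + 3.0504*l^3 - 7.064*l^2 + 1.6294*l + 0.0357
(3) = 2*m^3 - 12*m^2 - 2*m + 60
(4) = -10.6602*p^5 - 23.0583*p^4 - 25.5927*p^3 - 36.6755*p^2 - 32.8609*p - 13.34
(5) = -4*b^3 + 40*b^2 - 126*b + 30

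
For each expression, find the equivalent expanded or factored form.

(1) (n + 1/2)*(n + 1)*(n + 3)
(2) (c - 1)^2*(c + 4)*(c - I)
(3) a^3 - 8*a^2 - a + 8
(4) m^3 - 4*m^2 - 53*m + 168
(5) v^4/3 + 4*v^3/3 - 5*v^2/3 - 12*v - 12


(1) = n^3 + 9*n^2/2 + 5*n + 3/2
(2) = c^4 + 2*c^3 - I*c^3 - 7*c^2 - 2*I*c^2 + 4*c + 7*I*c - 4*I
(3) = (a - 8)*(a - 1)*(a + 1)
(4) = (m - 8)*(m - 3)*(m + 7)
(5) = (v/3 + 1)*(v - 3)*(v + 2)^2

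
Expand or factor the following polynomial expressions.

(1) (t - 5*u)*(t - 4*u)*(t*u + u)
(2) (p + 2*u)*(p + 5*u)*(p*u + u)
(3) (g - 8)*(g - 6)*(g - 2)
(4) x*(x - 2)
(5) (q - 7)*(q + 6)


(1) = t^3*u - 9*t^2*u^2 + t^2*u + 20*t*u^3 - 9*t*u^2 + 20*u^3
(2) = p^3*u + 7*p^2*u^2 + p^2*u + 10*p*u^3 + 7*p*u^2 + 10*u^3
(3) = g^3 - 16*g^2 + 76*g - 96
(4) = x^2 - 2*x
(5) = q^2 - q - 42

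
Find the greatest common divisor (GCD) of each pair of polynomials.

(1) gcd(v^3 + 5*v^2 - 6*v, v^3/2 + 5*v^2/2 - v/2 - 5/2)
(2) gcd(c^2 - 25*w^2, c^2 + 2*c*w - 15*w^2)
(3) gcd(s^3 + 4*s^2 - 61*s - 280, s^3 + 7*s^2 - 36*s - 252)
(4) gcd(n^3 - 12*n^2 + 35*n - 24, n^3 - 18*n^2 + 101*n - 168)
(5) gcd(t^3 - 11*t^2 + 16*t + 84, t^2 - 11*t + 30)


(1) = gcd(v*(v - 1)*(v + 6), (v/2 + 1/2)*(v - 1)*(v + 5)) = v - 1
(2) = c + 5*w
(3) = gcd((s - 8)*(s + 5)*(s + 7), (s - 6)*(s + 6)*(s + 7)) = s + 7
(4) = gcd((n - 8)*(n - 3)*(n - 1), (n - 8)*(n - 7)*(n - 3)) = n^2 - 11*n + 24
(5) = t - 6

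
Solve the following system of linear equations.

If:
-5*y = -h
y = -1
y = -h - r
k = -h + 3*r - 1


Then:
h = -5
k = 22
r = 6
y = -1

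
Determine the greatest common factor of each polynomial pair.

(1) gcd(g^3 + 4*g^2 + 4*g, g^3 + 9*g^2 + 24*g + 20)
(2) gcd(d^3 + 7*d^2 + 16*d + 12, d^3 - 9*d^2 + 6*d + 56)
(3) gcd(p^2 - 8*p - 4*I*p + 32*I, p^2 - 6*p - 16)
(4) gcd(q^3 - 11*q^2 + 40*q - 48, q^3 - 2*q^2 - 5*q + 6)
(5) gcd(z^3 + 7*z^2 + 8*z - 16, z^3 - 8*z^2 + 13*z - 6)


(1) = gcd(g*(g + 2)^2, (g + 2)^2*(g + 5)) = g^2 + 4*g + 4
(2) = gcd((d + 2)^2*(d + 3), (d - 7)*(d - 4)*(d + 2)) = d + 2
(3) = p - 8
(4) = q - 3
(5) = gcd((z - 1)*(z + 4)^2, (z - 6)*(z - 1)^2) = z - 1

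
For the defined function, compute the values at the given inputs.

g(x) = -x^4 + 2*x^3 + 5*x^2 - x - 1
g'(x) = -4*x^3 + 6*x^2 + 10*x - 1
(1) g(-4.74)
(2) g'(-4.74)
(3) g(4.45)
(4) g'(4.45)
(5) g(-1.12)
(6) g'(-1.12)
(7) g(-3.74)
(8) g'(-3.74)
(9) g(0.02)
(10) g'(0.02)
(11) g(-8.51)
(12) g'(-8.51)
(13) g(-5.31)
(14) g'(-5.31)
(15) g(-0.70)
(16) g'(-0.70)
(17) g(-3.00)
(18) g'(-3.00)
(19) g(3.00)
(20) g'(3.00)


(1) = -601.71
(2) = 512.39
(3) = -122.33
(4) = -190.17
(5) = 2.01
(6) = 0.95
(7) = -227.60
(8) = 254.78
(9) = -1.02
(10) = -0.80
(11) = -6107.65
(12) = 2813.60
(13) = -949.17
(14) = 713.96
(15) = 1.22
(16) = -3.69
(17) = -88.00
(18) = 131.00
(19) = 14.00
(20) = -25.00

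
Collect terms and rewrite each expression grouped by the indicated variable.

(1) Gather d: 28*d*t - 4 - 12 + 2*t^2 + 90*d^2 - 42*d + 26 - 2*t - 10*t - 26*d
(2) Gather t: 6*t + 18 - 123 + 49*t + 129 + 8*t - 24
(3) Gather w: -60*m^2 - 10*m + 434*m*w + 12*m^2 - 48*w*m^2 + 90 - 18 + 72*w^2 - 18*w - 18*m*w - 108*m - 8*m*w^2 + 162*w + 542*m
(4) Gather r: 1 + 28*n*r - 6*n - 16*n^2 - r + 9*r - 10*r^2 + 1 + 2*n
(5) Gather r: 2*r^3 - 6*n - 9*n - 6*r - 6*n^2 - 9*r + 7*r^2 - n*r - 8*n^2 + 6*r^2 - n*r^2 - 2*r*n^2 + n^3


(1) = 90*d^2 + d*(28*t - 68) + 2*t^2 - 12*t + 10
(2) = 63*t
(3) = -48*m^2 + 424*m + w^2*(72 - 8*m) + w*(-48*m^2 + 416*m + 144) + 72
(4) = -16*n^2 - 4*n - 10*r^2 + r*(28*n + 8) + 2
(5) = n^3 - 14*n^2 - 15*n + 2*r^3 + r^2*(13 - n) + r*(-2*n^2 - n - 15)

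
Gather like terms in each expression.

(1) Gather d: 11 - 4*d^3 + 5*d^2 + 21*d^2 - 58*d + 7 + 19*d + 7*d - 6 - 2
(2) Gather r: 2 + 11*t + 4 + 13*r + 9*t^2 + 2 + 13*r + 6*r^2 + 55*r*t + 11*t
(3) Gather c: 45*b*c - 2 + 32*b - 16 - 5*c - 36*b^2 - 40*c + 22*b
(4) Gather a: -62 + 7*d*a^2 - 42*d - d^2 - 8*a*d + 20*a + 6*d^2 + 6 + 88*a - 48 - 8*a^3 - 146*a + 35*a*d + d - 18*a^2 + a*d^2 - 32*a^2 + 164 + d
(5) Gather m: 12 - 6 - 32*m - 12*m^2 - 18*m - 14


(1) = -4*d^3 + 26*d^2 - 32*d + 10
(2) = 6*r^2 + r*(55*t + 26) + 9*t^2 + 22*t + 8
(3) = -36*b^2 + 54*b + c*(45*b - 45) - 18
(4) = -8*a^3 + a^2*(7*d - 50) + a*(d^2 + 27*d - 38) + 5*d^2 - 40*d + 60
(5) = -12*m^2 - 50*m - 8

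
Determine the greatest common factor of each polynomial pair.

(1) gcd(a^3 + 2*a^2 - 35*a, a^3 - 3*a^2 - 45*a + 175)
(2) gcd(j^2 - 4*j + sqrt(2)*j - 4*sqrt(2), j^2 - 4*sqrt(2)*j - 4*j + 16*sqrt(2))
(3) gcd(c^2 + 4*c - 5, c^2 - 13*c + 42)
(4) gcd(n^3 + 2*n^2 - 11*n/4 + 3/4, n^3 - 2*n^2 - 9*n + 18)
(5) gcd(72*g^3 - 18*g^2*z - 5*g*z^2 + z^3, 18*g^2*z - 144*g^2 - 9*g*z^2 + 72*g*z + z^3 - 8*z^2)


(1) = a^2 + 2*a - 35
(2) = j - 4
(3) = 1
(4) = n + 3
(5) = 18*g^2 - 9*g*z + z^2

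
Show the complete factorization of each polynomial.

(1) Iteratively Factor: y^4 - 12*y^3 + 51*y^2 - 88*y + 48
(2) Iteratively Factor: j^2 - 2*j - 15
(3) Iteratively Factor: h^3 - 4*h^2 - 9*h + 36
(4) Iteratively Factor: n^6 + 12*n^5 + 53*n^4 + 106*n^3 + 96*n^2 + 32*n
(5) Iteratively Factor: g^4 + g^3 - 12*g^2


(1) = (y - 4)*(y^3 - 8*y^2 + 19*y - 12) = (y - 4)*(y - 3)*(y^2 - 5*y + 4) = (y - 4)^2*(y - 3)*(y - 1)
(2) = (j - 5)*(j + 3)
(3) = (h - 3)*(h^2 - h - 12) = (h - 4)*(h - 3)*(h + 3)
(4) = (n)*(n^5 + 12*n^4 + 53*n^3 + 106*n^2 + 96*n + 32) = n*(n + 4)*(n^4 + 8*n^3 + 21*n^2 + 22*n + 8) = n*(n + 1)*(n + 4)*(n^3 + 7*n^2 + 14*n + 8) = n*(n + 1)*(n + 2)*(n + 4)*(n^2 + 5*n + 4) = n*(n + 1)^2*(n + 2)*(n + 4)*(n + 4)
(5) = (g + 4)*(g^3 - 3*g^2) = g*(g + 4)*(g^2 - 3*g) = g^2*(g + 4)*(g - 3)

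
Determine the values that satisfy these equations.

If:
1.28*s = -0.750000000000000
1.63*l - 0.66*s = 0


Then:
l = -0.24
s = -0.59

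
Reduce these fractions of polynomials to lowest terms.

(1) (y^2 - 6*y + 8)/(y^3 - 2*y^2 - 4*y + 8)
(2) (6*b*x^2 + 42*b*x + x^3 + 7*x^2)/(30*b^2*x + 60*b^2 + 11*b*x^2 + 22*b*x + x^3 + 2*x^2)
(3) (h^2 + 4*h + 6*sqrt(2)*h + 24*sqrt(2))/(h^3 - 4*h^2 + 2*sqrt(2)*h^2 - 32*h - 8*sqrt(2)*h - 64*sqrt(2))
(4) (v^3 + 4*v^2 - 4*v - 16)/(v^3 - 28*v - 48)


(1) = (y - 4)/(y^2 - 4)
(2) = (x^2 + 7*x)/(5*b*x + 10*b + x^2 + 2*x)
(3) = (h + 6*sqrt(2))/(h^2 + h*(-8 + 2*sqrt(2)) - 16*sqrt(2))
(4) = (v - 2)/(v - 6)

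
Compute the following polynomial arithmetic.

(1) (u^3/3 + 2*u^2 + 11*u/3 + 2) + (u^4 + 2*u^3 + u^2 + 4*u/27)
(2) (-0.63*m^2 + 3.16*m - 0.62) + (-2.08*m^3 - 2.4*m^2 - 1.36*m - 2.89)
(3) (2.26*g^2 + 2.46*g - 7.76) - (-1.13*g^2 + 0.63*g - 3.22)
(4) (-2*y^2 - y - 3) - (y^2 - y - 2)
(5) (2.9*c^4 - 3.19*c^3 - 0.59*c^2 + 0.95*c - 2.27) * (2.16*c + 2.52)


(1) = u^4 + 7*u^3/3 + 3*u^2 + 103*u/27 + 2
(2) = -2.08*m^3 - 3.03*m^2 + 1.8*m - 3.51
(3) = 3.39*g^2 + 1.83*g - 4.54
(4) = -3*y^2 - 1
(5) = 6.264*c^5 + 0.4176*c^4 - 9.3132*c^3 + 0.5652*c^2 - 2.5092*c - 5.7204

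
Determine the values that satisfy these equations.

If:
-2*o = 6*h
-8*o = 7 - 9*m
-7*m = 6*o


Then:
h = 49/330
m = 21/55
o = -49/110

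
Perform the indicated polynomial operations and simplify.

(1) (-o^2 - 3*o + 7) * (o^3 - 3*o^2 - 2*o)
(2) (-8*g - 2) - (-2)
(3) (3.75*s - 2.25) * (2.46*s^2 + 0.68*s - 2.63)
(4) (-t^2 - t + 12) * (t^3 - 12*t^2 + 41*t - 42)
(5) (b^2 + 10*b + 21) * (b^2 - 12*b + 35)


(1) = -o^5 + 18*o^3 - 15*o^2 - 14*o
(2) = -8*g
(3) = 9.225*s^3 - 2.985*s^2 - 11.3925*s + 5.9175
(4) = -t^5 + 11*t^4 - 17*t^3 - 143*t^2 + 534*t - 504
(5) = b^4 - 2*b^3 - 64*b^2 + 98*b + 735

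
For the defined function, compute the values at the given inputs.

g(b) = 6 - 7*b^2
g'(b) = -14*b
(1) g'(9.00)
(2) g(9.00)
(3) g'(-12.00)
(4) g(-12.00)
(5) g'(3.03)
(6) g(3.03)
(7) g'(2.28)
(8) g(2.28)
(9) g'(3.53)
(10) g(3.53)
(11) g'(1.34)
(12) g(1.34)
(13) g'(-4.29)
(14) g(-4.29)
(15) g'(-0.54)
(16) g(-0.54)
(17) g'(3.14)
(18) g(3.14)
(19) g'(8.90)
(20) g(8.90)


(1) = -126.00
(2) = -561.00
(3) = 168.00
(4) = -1002.00
(5) = -42.42
(6) = -58.27
(7) = -31.92
(8) = -30.39
(9) = -49.42
(10) = -81.23
(11) = -18.76
(12) = -6.57
(13) = 60.06
(14) = -122.83
(15) = 7.56
(16) = 3.96
(17) = -43.96
(18) = -63.02
(19) = -124.60
(20) = -548.47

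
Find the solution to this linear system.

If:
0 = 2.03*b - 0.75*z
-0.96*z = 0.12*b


Then:
b = 0.00
z = 0.00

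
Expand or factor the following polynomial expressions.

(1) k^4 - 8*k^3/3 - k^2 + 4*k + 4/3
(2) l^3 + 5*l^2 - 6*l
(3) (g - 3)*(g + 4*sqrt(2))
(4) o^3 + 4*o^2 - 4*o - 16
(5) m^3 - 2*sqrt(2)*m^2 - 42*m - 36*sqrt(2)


(1) = (k - 2)^2*(k + 1/3)*(k + 1)
(2) = l*(l - 1)*(l + 6)
(3) = g^2 - 3*g + 4*sqrt(2)*g - 12*sqrt(2)
(4) = (o - 2)*(o + 2)*(o + 4)
(5) = (m - 6*sqrt(2))*(m + sqrt(2))*(m + 3*sqrt(2))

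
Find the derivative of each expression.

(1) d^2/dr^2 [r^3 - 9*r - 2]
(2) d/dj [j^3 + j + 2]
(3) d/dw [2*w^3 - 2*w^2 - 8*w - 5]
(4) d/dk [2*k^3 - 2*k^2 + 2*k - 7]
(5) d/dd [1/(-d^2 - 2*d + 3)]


(1) = 6*r
(2) = 3*j^2 + 1
(3) = 6*w^2 - 4*w - 8
(4) = 6*k^2 - 4*k + 2
(5) = 2*(d + 1)/(d^2 + 2*d - 3)^2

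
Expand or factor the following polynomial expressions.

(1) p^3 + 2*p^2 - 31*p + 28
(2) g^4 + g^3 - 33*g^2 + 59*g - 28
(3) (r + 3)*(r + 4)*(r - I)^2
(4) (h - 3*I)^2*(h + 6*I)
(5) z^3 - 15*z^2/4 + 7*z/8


(1) = (p - 4)*(p - 1)*(p + 7)
(2) = (g - 4)*(g - 1)^2*(g + 7)
(3) = r^4 + 7*r^3 - 2*I*r^3 + 11*r^2 - 14*I*r^2 - 7*r - 24*I*r - 12
(4) = h^3 + 27*h - 54*I
(5) = z*(z - 7/2)*(z - 1/4)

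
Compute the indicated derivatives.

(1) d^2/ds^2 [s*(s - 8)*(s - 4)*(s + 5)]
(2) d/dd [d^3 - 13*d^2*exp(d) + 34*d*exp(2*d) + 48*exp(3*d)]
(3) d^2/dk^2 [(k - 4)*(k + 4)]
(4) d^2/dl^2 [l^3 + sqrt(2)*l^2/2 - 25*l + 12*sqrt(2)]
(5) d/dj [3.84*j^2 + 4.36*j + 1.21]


(1) = 12*s^2 - 42*s - 56
(2) = -13*d^2*exp(d) + 3*d^2 + 68*d*exp(2*d) - 26*d*exp(d) + 144*exp(3*d) + 34*exp(2*d)
(3) = 2
(4) = 6*l + sqrt(2)
(5) = 7.68*j + 4.36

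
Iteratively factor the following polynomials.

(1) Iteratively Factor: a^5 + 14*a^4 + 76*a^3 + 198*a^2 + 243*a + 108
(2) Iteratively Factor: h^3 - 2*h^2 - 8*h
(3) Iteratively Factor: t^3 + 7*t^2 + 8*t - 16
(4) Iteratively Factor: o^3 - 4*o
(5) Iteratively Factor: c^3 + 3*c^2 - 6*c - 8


(1) = (a + 1)*(a^4 + 13*a^3 + 63*a^2 + 135*a + 108) = (a + 1)*(a + 4)*(a^3 + 9*a^2 + 27*a + 27) = (a + 1)*(a + 3)*(a + 4)*(a^2 + 6*a + 9) = (a + 1)*(a + 3)^2*(a + 4)*(a + 3)
(2) = (h + 2)*(h^2 - 4*h) = (h - 4)*(h + 2)*(h)
(3) = (t + 4)*(t^2 + 3*t - 4) = (t - 1)*(t + 4)*(t + 4)
(4) = (o - 2)*(o^2 + 2*o) = (o - 2)*(o + 2)*(o)
(5) = (c + 4)*(c^2 - c - 2) = (c - 2)*(c + 4)*(c + 1)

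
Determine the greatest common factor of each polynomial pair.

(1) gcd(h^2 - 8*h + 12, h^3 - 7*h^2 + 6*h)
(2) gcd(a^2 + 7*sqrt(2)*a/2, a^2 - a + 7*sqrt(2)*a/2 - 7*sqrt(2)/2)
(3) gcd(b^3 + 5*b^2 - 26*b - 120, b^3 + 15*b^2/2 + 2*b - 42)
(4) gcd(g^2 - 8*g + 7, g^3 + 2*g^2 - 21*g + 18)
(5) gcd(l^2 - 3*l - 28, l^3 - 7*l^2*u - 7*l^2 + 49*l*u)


(1) = gcd((h - 6)*(h - 2), h*(h - 6)*(h - 1)) = h - 6
(2) = a + 7*sqrt(2)/2
(3) = b + 6
(4) = gcd((g - 7)*(g - 1), (g - 3)*(g - 1)*(g + 6)) = g - 1
(5) = gcd((l - 7)*(l + 4), l*(l - 7)*(l - 7*u)) = l - 7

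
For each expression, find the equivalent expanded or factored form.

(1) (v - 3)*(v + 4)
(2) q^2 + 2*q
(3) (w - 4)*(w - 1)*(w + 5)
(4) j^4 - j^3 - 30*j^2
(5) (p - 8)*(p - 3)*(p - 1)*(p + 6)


(1) = v^2 + v - 12
(2) = q*(q + 2)
(3) = w^3 - 21*w + 20
(4) = j^2*(j - 6)*(j + 5)
(5) = p^4 - 6*p^3 - 37*p^2 + 186*p - 144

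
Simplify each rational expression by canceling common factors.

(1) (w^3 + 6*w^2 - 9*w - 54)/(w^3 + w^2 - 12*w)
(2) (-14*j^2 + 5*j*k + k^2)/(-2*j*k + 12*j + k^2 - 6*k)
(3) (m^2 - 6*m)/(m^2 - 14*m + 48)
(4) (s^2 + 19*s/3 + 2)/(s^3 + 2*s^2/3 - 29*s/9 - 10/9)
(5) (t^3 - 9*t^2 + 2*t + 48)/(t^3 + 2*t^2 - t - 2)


(1) = (w^2 + 9*w + 18)/(w^2 + 4*w)
(2) = (7*j + k)/(k - 6)
(3) = m/(m - 8)
(4) = (3*s + 18)/(3*s^2 + s - 10)
(5) = (t^2 - 11*t + 24)/(t^2 - 1)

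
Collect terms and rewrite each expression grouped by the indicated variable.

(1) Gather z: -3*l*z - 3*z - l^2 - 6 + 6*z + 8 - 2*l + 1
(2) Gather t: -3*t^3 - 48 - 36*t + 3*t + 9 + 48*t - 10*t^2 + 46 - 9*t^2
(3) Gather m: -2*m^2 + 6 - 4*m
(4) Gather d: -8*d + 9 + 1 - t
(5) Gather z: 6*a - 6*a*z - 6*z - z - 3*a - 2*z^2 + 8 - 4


(1) = -l^2 - 2*l + z*(3 - 3*l) + 3
(2) = -3*t^3 - 19*t^2 + 15*t + 7
(3) = -2*m^2 - 4*m + 6
(4) = -8*d - t + 10
(5) = 3*a - 2*z^2 + z*(-6*a - 7) + 4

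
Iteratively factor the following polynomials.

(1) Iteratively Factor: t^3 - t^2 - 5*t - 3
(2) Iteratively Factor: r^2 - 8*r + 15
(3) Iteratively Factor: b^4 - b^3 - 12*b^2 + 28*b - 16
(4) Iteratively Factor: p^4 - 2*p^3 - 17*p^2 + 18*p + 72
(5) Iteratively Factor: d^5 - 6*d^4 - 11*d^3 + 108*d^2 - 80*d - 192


(1) = (t - 3)*(t^2 + 2*t + 1) = (t - 3)*(t + 1)*(t + 1)
(2) = (r - 3)*(r - 5)
(3) = (b + 4)*(b^3 - 5*b^2 + 8*b - 4) = (b - 2)*(b + 4)*(b^2 - 3*b + 2) = (b - 2)^2*(b + 4)*(b - 1)
(4) = (p + 3)*(p^3 - 5*p^2 - 2*p + 24) = (p - 4)*(p + 3)*(p^2 - p - 6) = (p - 4)*(p + 2)*(p + 3)*(p - 3)
(5) = (d + 4)*(d^4 - 10*d^3 + 29*d^2 - 8*d - 48) = (d - 4)*(d + 4)*(d^3 - 6*d^2 + 5*d + 12) = (d - 4)^2*(d + 4)*(d^2 - 2*d - 3) = (d - 4)^2*(d + 1)*(d + 4)*(d - 3)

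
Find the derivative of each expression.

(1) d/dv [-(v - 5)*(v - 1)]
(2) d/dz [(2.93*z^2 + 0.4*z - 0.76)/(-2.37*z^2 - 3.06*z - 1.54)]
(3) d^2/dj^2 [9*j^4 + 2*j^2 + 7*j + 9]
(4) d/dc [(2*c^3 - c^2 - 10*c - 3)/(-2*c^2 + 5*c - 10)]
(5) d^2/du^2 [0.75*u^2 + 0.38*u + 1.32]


(1) = 6 - 2*v
(2) = (-8.0178*z^2 - 12.6268*z - 2.9416)/(5.6169*z^4 + 14.5044*z^3 + 16.6632*z^2 + 9.4248*z + 2.3716)
(3) = 108*j^2 + 4
(4) = (-4*c^4 + 20*c^3 - 85*c^2 + 8*c + 115)/(4*c^4 - 20*c^3 + 65*c^2 - 100*c + 100)
(5) = 1.50000000000000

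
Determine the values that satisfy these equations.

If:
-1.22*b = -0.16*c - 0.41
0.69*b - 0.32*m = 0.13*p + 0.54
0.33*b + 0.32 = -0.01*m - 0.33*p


Then:
b = -0.927111111111111*p - 0.862222222222222
c = -7.06922222222222*p - 9.13694444444444
m = -2.40533333333333*p - 3.54666666666667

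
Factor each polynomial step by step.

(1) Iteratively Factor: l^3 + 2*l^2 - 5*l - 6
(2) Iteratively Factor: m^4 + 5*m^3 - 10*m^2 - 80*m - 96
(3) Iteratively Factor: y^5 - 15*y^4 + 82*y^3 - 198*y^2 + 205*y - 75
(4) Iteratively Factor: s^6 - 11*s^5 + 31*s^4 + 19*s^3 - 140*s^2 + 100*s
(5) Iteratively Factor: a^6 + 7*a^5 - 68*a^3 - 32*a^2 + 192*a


(1) = (l + 3)*(l^2 - l - 2) = (l - 2)*(l + 3)*(l + 1)
(2) = (m + 2)*(m^3 + 3*m^2 - 16*m - 48) = (m + 2)*(m + 3)*(m^2 - 16) = (m + 2)*(m + 3)*(m + 4)*(m - 4)
(3) = (y - 1)*(y^4 - 14*y^3 + 68*y^2 - 130*y + 75) = (y - 3)*(y - 1)*(y^3 - 11*y^2 + 35*y - 25) = (y - 5)*(y - 3)*(y - 1)*(y^2 - 6*y + 5) = (y - 5)^2*(y - 3)*(y - 1)*(y - 1)
(4) = (s - 5)*(s^5 - 6*s^4 + s^3 + 24*s^2 - 20*s) = (s - 5)*(s - 2)*(s^4 - 4*s^3 - 7*s^2 + 10*s) = (s - 5)*(s - 2)*(s - 1)*(s^3 - 3*s^2 - 10*s) = (s - 5)^2*(s - 2)*(s - 1)*(s^2 + 2*s) = s*(s - 5)^2*(s - 2)*(s - 1)*(s + 2)
(5) = (a + 4)*(a^5 + 3*a^4 - 12*a^3 - 20*a^2 + 48*a) = (a - 2)*(a + 4)*(a^4 + 5*a^3 - 2*a^2 - 24*a) = a*(a - 2)*(a + 4)*(a^3 + 5*a^2 - 2*a - 24) = a*(a - 2)^2*(a + 4)*(a^2 + 7*a + 12) = a*(a - 2)^2*(a + 4)^2*(a + 3)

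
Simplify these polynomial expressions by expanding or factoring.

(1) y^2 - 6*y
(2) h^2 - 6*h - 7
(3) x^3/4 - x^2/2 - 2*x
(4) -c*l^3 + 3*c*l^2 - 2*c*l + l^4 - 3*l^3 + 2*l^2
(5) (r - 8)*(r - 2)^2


(1) = y*(y - 6)
(2) = (h - 7)*(h + 1)
(3) = x*(x/4 + 1/2)*(x - 4)
(4) = l*(-c + l)*(l - 2)*(l - 1)
(5) = r^3 - 12*r^2 + 36*r - 32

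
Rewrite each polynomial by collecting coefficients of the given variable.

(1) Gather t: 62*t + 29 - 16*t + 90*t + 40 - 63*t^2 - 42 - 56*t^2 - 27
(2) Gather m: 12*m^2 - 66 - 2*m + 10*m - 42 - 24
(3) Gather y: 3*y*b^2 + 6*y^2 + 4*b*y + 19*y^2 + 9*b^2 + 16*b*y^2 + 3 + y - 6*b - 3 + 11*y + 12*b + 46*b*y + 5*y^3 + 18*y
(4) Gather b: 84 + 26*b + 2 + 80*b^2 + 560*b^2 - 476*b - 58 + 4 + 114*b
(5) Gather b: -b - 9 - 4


(1) = -119*t^2 + 136*t
(2) = 12*m^2 + 8*m - 132
(3) = 9*b^2 + 6*b + 5*y^3 + y^2*(16*b + 25) + y*(3*b^2 + 50*b + 30)
(4) = 640*b^2 - 336*b + 32
(5) = -b - 13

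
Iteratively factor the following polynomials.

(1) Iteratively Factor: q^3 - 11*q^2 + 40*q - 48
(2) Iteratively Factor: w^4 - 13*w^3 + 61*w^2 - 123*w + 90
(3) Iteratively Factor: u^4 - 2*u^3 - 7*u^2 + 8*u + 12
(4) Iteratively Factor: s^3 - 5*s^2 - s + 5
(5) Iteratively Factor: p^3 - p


(1) = (q - 4)*(q^2 - 7*q + 12) = (q - 4)*(q - 3)*(q - 4)
(2) = (w - 3)*(w^3 - 10*w^2 + 31*w - 30) = (w - 3)^2*(w^2 - 7*w + 10) = (w - 3)^2*(w - 2)*(w - 5)
(3) = (u + 2)*(u^3 - 4*u^2 + u + 6) = (u - 2)*(u + 2)*(u^2 - 2*u - 3) = (u - 2)*(u + 1)*(u + 2)*(u - 3)
(4) = (s - 1)*(s^2 - 4*s - 5) = (s - 5)*(s - 1)*(s + 1)
(5) = (p)*(p^2 - 1) = p*(p + 1)*(p - 1)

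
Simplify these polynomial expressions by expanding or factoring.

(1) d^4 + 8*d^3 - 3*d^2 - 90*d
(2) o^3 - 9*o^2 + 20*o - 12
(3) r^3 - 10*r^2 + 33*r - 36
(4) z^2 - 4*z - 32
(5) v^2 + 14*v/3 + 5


(1) = d*(d - 3)*(d + 5)*(d + 6)
(2) = (o - 6)*(o - 2)*(o - 1)
(3) = (r - 4)*(r - 3)^2
(4) = (z - 8)*(z + 4)
(5) = (v + 5/3)*(v + 3)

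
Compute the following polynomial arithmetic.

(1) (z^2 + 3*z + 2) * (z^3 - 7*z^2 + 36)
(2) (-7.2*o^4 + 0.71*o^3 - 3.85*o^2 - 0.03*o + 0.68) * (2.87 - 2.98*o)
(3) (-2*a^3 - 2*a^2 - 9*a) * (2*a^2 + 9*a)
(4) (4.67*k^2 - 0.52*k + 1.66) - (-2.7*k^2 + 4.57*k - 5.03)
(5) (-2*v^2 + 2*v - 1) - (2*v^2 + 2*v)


(1) = z^5 - 4*z^4 - 19*z^3 + 22*z^2 + 108*z + 72
(2) = 21.456*o^5 - 22.7798*o^4 + 13.5107*o^3 - 10.9601*o^2 - 2.1125*o + 1.9516
(3) = -4*a^5 - 22*a^4 - 36*a^3 - 81*a^2
(4) = 7.37*k^2 - 5.09*k + 6.69
(5) = -4*v^2 - 1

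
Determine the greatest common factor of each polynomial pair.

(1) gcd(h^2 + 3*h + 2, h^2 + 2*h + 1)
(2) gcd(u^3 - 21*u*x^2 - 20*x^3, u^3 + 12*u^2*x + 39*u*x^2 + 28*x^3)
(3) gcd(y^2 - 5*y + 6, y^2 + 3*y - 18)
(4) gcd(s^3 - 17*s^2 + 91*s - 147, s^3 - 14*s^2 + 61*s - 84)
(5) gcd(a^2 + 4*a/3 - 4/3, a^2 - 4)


(1) = h + 1
(2) = u^2 + 5*u*x + 4*x^2
(3) = y - 3
(4) = s^2 - 10*s + 21
(5) = a + 2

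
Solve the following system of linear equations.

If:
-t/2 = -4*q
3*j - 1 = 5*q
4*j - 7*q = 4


Then:
j = -13
q = -8
t = -64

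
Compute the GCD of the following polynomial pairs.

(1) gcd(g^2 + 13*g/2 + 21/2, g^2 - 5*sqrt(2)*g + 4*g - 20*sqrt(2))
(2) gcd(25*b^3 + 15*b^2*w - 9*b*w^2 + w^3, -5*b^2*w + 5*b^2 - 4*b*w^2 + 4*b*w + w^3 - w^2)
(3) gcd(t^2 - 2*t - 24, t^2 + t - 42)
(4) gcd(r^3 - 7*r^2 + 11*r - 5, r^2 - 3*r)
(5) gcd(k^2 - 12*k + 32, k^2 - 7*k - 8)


(1) = gcd((g + 3)*(g + 7/2), (g + 4)*(g - 5*sqrt(2))) = 1
(2) = -5*b^2 - 4*b*w + w^2
(3) = t - 6
(4) = gcd((r - 5)*(r - 1)^2, r*(r - 3)) = 1
(5) = k - 8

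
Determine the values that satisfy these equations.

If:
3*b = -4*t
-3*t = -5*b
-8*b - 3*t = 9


Then:
No Solution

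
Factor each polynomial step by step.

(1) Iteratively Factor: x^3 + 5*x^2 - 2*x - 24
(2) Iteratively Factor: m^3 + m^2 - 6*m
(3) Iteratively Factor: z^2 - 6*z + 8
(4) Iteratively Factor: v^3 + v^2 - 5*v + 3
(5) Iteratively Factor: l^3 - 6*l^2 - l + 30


(1) = (x + 3)*(x^2 + 2*x - 8) = (x - 2)*(x + 3)*(x + 4)
(2) = (m)*(m^2 + m - 6) = m*(m + 3)*(m - 2)
(3) = (z - 4)*(z - 2)
(4) = (v + 3)*(v^2 - 2*v + 1) = (v - 1)*(v + 3)*(v - 1)
(5) = (l + 2)*(l^2 - 8*l + 15) = (l - 3)*(l + 2)*(l - 5)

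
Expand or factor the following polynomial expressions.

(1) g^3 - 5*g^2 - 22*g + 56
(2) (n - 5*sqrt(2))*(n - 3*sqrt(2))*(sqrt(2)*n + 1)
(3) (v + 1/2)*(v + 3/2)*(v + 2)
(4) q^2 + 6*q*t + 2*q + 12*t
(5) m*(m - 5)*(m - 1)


(1) = (g - 7)*(g - 2)*(g + 4)
(2) = sqrt(2)*n^3 - 15*n^2 + 22*sqrt(2)*n + 30
(3) = v^3 + 4*v^2 + 19*v/4 + 3/2
(4) = (q + 2)*(q + 6*t)
(5) = m^3 - 6*m^2 + 5*m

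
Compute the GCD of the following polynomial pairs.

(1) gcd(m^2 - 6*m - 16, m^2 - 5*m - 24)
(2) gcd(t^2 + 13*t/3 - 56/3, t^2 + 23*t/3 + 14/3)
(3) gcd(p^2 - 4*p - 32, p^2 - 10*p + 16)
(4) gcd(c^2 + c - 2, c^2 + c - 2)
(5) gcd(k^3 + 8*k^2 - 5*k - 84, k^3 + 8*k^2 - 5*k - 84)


(1) = gcd((m - 8)*(m + 2), (m - 8)*(m + 3)) = m - 8
(2) = t + 7
(3) = p - 8
(4) = c^2 + c - 2
(5) = gcd((k - 3)*(k + 4)*(k + 7), (k - 3)*(k + 4)*(k + 7)) = k^3 + 8*k^2 - 5*k - 84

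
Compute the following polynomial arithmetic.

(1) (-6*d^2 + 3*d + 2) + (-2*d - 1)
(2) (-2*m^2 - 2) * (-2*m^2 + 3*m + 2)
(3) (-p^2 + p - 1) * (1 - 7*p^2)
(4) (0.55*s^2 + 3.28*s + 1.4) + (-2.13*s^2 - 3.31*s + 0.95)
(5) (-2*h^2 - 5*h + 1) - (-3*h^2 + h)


(1) = -6*d^2 + d + 1
(2) = 4*m^4 - 6*m^3 - 6*m - 4
(3) = 7*p^4 - 7*p^3 + 6*p^2 + p - 1
(4) = -1.58*s^2 - 0.03*s + 2.35
(5) = h^2 - 6*h + 1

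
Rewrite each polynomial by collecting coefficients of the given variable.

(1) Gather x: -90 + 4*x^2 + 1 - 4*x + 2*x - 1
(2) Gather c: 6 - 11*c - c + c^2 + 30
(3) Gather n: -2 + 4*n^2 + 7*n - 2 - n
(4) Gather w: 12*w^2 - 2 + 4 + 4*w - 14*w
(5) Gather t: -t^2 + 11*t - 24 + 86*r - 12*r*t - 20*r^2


(1) = 4*x^2 - 2*x - 90
(2) = c^2 - 12*c + 36
(3) = 4*n^2 + 6*n - 4
(4) = 12*w^2 - 10*w + 2
(5) = -20*r^2 + 86*r - t^2 + t*(11 - 12*r) - 24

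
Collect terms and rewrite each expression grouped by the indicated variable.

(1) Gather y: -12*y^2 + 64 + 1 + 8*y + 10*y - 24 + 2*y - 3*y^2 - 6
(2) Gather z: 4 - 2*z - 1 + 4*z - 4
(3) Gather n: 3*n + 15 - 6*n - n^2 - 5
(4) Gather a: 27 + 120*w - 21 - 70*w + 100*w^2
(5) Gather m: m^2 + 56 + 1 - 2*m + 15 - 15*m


(1) = -15*y^2 + 20*y + 35
(2) = 2*z - 1
(3) = -n^2 - 3*n + 10
(4) = 100*w^2 + 50*w + 6
(5) = m^2 - 17*m + 72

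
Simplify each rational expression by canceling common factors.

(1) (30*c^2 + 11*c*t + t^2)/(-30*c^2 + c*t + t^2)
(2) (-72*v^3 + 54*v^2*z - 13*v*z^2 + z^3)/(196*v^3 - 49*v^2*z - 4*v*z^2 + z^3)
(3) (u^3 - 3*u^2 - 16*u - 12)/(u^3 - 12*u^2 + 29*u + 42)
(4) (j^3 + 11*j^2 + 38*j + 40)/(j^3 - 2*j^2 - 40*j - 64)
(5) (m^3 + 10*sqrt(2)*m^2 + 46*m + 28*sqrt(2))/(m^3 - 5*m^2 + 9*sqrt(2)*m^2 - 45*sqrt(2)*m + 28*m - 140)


(1) = (5*c + t)/(-5*c + t)
(2) = (18*v^2 - 9*v*z + z^2)/(-49*v^2 + z^2)
(3) = (u + 2)/(u - 7)
(4) = (j + 5)/(j - 8)
(5) = (m + sqrt(2))/(m - 5)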